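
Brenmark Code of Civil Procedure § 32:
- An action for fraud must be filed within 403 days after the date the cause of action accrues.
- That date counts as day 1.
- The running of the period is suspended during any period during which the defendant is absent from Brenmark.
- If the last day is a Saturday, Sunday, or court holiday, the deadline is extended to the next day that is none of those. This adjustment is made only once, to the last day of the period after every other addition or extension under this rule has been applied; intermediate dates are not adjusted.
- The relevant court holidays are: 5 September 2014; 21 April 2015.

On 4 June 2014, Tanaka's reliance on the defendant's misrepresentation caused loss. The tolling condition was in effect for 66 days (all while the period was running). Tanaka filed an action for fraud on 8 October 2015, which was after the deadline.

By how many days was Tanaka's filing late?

Counting 4 June 2014 as day 1, day 403 is July 11, 2015.
Tolling adds 66 days: July 11, 2015 + 66 days = September 15, 2015.
September 15, 2015 is a Tuesday and not a court holiday, so no extension applies.
The deadline is September 15, 2015; from September 15, 2015 to October 8, 2015 is 23 days.

23 days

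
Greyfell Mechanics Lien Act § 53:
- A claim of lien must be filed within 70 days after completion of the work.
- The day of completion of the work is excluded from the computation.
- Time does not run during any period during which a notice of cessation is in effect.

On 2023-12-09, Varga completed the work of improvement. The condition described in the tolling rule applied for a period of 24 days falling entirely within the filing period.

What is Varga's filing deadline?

70 days after 2023-12-09 is February 17, 2024.
Tolling adds 24 days: February 17, 2024 + 24 days = March 12, 2024.

March 12, 2024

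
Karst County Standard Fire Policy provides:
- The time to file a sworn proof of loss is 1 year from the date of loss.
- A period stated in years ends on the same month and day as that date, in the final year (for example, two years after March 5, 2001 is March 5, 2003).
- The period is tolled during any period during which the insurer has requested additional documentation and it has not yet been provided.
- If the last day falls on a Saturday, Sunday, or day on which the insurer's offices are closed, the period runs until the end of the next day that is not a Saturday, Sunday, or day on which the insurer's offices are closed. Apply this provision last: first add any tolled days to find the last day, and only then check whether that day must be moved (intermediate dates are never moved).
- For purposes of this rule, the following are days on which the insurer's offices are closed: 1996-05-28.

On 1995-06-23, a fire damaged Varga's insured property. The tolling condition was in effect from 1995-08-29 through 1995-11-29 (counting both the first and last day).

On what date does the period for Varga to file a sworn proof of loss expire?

September 24, 1996

1 year after 1995-06-23 is June 23, 1996.
From August 29, 1995 through November 29, 1995 inclusive is 93 days; tolling adds 93 days: June 23, 1996 + 93 days = September 24, 1996.
September 24, 1996 is a Tuesday and not a day on which the insurer's offices are closed, so no extension applies.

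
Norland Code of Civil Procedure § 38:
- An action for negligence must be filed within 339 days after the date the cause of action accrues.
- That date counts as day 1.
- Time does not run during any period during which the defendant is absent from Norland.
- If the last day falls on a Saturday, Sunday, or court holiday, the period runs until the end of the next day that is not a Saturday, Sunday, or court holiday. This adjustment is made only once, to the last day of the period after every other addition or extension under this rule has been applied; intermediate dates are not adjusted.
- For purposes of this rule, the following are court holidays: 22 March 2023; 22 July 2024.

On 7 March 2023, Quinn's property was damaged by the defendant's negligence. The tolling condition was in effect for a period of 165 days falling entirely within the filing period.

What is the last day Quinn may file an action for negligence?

Counting 7 March 2023 as day 1, day 339 is February 8, 2024.
Tolling adds 165 days: February 8, 2024 + 165 days = July 22, 2024.
July 22, 2024 is a listed holiday. The next qualifying day is July 23, 2024.

July 23, 2024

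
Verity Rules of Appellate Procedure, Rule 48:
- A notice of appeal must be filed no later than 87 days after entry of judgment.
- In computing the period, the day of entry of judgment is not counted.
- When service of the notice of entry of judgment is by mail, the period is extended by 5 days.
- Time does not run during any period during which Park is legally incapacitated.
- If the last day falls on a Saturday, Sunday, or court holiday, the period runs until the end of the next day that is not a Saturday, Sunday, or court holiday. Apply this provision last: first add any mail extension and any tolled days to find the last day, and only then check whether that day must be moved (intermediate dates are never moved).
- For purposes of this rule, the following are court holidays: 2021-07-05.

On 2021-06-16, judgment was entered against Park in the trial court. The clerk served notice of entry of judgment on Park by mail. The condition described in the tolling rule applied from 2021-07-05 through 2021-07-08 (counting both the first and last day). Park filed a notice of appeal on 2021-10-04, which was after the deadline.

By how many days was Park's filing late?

14 days

87 days after 2021-06-16 is September 11, 2021.
Service was by mail, adding 5 days: September 11, 2021 + 5 days = September 16, 2021.
From July 5, 2021 through July 8, 2021 inclusive is 4 days; tolling adds 4 days: September 16, 2021 + 4 days = September 20, 2021.
September 20, 2021 is a Monday and not a court holiday, so no extension applies.
The deadline is September 20, 2021; from September 20, 2021 to October 4, 2021 is 14 days.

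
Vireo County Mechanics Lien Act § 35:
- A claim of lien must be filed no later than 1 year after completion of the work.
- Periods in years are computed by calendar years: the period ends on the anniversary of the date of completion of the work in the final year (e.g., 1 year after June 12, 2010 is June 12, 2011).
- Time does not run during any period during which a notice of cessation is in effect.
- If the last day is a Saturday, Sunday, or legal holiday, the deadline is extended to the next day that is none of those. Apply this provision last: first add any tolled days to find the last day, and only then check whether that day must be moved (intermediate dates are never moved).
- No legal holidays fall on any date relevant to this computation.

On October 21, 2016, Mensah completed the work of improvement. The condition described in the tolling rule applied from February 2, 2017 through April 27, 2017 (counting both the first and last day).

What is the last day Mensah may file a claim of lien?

1 year after October 21, 2016 is October 21, 2017.
From February 2, 2017 through April 27, 2017 inclusive is 85 days; tolling adds 85 days: October 21, 2017 + 85 days = January 14, 2018.
January 14, 2018 is Sunday. The next qualifying day is January 15, 2018.

January 15, 2018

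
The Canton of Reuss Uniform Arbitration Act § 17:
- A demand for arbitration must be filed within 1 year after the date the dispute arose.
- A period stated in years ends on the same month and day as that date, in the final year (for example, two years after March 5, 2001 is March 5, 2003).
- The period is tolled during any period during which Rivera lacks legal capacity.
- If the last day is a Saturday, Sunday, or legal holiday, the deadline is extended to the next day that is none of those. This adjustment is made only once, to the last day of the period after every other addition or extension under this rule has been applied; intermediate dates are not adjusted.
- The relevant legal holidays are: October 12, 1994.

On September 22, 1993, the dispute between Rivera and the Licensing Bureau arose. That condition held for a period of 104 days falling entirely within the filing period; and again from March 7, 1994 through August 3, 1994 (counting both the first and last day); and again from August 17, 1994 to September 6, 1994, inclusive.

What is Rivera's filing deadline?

1 year after September 22, 1993 is September 22, 1994.
Tolling adds 104 days: September 22, 1994 + 104 days = January 4, 1995.
From March 7, 1994 through August 3, 1994 inclusive is 150 days; tolling adds 150 days: January 4, 1995 + 150 days = June 3, 1995.
From August 17, 1994 through September 6, 1994 inclusive is 21 days; tolling adds 21 days: June 3, 1995 + 21 days = June 24, 1995.
June 24, 1995 is Saturday; June 25, 1995 is Sunday. The next qualifying day is June 26, 1995.

June 26, 1995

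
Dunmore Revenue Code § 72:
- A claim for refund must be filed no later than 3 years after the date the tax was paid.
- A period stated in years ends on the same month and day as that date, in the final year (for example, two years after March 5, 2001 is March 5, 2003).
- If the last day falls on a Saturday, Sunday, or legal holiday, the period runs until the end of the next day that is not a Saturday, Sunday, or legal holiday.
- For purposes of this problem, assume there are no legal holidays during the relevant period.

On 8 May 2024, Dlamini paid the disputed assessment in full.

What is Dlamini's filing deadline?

3 years after 8 May 2024 is May 8, 2027.
May 8, 2027 is Saturday; May 9, 2027 is Sunday. The next qualifying day is May 10, 2027.

May 10, 2027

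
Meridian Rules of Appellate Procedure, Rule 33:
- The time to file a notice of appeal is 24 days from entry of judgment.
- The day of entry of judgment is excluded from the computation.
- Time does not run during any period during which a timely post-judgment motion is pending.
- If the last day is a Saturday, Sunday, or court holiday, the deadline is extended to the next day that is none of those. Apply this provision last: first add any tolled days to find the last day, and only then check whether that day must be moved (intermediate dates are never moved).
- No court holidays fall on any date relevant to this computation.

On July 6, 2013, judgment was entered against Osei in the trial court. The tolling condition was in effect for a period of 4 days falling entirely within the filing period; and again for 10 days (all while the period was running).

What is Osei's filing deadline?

24 days after July 6, 2013 is July 30, 2013.
Tolling adds 4 days: July 30, 2013 + 4 days = August 3, 2013.
Tolling adds 10 days: August 3, 2013 + 10 days = August 13, 2013.
August 13, 2013 is a Tuesday and not a court holiday, so no extension applies.

August 13, 2013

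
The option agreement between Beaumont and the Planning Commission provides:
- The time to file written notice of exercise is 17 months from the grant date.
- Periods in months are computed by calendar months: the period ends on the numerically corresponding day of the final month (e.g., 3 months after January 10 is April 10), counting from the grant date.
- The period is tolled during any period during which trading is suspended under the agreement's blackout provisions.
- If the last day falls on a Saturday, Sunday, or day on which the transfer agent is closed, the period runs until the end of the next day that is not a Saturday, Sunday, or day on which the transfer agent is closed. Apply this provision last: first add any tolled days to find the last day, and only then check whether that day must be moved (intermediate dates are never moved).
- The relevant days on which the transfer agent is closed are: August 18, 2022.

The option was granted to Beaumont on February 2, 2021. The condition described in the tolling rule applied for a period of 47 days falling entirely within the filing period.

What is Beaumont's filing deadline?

August 19, 2022

17 months after February 2, 2021 is July 2, 2022.
Tolling adds 47 days: July 2, 2022 + 47 days = August 18, 2022.
August 18, 2022 is a listed holiday. The next qualifying day is August 19, 2022.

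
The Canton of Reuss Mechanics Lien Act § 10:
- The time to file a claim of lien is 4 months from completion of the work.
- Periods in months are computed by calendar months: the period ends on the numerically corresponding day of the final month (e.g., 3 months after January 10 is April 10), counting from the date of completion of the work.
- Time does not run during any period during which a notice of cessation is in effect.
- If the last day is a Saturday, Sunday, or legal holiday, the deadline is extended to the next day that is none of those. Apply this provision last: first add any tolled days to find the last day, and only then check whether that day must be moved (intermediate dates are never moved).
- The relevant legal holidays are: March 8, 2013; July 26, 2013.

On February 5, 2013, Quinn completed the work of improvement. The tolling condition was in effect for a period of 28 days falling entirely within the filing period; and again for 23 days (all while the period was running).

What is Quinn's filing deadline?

4 months after February 5, 2013 is June 5, 2013.
Tolling adds 28 days: June 5, 2013 + 28 days = July 3, 2013.
Tolling adds 23 days: July 3, 2013 + 23 days = July 26, 2013.
July 26, 2013 is a listed holiday; July 27, 2013 is Saturday; July 28, 2013 is Sunday. The next qualifying day is July 29, 2013.

July 29, 2013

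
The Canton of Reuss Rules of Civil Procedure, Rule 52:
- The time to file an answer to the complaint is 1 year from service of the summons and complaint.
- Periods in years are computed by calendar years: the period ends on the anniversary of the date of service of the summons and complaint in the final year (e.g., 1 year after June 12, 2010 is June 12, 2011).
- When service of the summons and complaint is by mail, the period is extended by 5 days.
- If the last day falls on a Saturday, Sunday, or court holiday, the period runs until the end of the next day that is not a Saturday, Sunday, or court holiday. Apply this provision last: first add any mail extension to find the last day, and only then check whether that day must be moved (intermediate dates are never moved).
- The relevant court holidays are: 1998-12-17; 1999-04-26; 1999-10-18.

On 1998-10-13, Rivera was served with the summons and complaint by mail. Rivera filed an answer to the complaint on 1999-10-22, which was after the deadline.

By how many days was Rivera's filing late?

3 days

1 year after 1998-10-13 is October 13, 1999.
Service was by mail, adding 5 days: October 13, 1999 + 5 days = October 18, 1999.
October 18, 1999 is a listed holiday. The next qualifying day is October 19, 1999.
The deadline is October 19, 1999; from October 19, 1999 to October 22, 1999 is 3 days.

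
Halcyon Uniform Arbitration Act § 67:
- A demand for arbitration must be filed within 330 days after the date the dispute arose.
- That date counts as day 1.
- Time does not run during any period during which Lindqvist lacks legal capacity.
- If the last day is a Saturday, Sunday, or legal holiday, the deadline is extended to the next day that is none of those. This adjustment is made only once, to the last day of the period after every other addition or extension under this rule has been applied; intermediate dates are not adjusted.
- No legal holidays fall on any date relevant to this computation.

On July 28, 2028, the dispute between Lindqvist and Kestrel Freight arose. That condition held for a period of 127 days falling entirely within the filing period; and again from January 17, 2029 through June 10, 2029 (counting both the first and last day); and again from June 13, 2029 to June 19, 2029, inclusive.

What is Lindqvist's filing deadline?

March 28, 2030

Counting July 28, 2028 as day 1, day 330 is June 22, 2029.
Tolling adds 127 days: June 22, 2029 + 127 days = October 27, 2029.
From January 17, 2029 through June 10, 2029 inclusive is 145 days; tolling adds 145 days: October 27, 2029 + 145 days = March 21, 2030.
From June 13, 2029 through June 19, 2029 inclusive is 7 days; tolling adds 7 days: March 21, 2030 + 7 days = March 28, 2030.
March 28, 2030 is a Thursday and not a legal holiday, so no extension applies.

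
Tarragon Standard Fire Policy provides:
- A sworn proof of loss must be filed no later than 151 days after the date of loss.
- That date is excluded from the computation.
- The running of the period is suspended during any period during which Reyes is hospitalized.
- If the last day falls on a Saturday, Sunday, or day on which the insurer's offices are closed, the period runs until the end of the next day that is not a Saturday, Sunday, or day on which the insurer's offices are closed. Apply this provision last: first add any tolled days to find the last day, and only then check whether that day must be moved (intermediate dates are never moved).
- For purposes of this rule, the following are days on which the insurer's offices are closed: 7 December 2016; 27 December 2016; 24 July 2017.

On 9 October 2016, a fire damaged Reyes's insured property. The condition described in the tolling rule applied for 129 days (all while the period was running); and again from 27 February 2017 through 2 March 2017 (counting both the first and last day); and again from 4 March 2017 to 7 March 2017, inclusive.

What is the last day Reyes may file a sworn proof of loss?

July 25, 2017

151 days after 9 October 2016 is March 9, 2017.
Tolling adds 129 days: March 9, 2017 + 129 days = July 16, 2017.
From February 27, 2017 through March 2, 2017 inclusive is 4 days; tolling adds 4 days: July 16, 2017 + 4 days = July 20, 2017.
From March 4, 2017 through March 7, 2017 inclusive is 4 days; tolling adds 4 days: July 20, 2017 + 4 days = July 24, 2017.
July 24, 2017 is a listed holiday. The next qualifying day is July 25, 2017.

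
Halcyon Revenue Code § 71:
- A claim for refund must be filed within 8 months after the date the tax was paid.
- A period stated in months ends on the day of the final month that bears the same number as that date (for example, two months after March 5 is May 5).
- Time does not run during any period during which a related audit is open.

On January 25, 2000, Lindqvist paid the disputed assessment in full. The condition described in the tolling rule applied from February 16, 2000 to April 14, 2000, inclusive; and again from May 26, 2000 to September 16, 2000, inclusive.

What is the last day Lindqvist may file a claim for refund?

8 months after January 25, 2000 is September 25, 2000.
From February 16, 2000 through April 14, 2000 inclusive is 59 days; tolling adds 59 days: September 25, 2000 + 59 days = November 23, 2000.
From May 26, 2000 through September 16, 2000 inclusive is 114 days; tolling adds 114 days: November 23, 2000 + 114 days = March 17, 2001.

March 17, 2001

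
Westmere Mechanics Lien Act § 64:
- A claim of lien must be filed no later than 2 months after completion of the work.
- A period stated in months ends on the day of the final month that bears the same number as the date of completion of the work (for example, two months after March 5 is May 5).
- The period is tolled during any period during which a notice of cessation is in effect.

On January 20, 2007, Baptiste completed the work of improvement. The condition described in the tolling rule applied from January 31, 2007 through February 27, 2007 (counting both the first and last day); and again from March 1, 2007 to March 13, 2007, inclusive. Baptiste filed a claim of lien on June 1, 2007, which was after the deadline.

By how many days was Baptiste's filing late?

2 months after January 20, 2007 is March 20, 2007.
From January 31, 2007 through February 27, 2007 inclusive is 28 days; tolling adds 28 days: March 20, 2007 + 28 days = April 17, 2007.
From March 1, 2007 through March 13, 2007 inclusive is 13 days; tolling adds 13 days: April 17, 2007 + 13 days = April 30, 2007.
The deadline is April 30, 2007; from April 30, 2007 to June 1, 2007 is 32 days.

32 days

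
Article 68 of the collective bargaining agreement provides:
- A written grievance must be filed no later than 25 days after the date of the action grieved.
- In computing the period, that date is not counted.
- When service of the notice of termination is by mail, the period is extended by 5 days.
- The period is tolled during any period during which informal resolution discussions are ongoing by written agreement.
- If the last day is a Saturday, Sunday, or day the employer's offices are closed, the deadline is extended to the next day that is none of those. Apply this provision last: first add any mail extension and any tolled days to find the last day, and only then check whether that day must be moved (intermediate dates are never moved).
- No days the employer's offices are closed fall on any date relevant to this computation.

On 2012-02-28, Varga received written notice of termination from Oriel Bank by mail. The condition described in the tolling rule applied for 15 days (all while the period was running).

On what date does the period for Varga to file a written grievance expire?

April 13, 2012

25 days after 2012-02-28 is March 24, 2012.
Service was by mail, adding 5 days: March 24, 2012 + 5 days = March 29, 2012.
Tolling adds 15 days: March 29, 2012 + 15 days = April 13, 2012.
April 13, 2012 is a Friday and not a day the employer's offices are closed, so no extension applies.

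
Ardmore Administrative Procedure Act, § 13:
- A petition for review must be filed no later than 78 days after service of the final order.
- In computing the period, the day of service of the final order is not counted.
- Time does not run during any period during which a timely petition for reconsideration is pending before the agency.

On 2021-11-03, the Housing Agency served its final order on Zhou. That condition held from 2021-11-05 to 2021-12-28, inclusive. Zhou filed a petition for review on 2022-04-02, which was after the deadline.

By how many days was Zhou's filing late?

78 days after 2021-11-03 is January 20, 2022.
From November 5, 2021 through December 28, 2021 inclusive is 54 days; tolling adds 54 days: January 20, 2022 + 54 days = March 15, 2022.
The deadline is March 15, 2022; from March 15, 2022 to April 2, 2022 is 18 days.

18 days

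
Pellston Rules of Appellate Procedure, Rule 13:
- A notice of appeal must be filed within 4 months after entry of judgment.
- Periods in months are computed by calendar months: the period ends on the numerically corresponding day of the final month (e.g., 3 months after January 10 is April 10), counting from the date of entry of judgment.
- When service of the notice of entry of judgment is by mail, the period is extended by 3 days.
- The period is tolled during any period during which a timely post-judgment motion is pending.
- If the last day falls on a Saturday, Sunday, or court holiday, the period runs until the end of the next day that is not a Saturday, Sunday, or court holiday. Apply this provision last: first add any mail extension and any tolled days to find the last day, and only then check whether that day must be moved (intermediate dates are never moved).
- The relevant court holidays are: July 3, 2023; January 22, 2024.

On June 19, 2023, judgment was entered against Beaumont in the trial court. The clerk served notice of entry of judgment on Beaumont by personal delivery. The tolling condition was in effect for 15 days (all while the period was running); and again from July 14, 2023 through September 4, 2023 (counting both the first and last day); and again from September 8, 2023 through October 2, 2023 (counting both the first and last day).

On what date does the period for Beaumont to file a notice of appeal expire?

January 23, 2024

4 months after June 19, 2023 is October 19, 2023.
Service was not by mail, so no mail extension applies.
Tolling adds 15 days: October 19, 2023 + 15 days = November 3, 2023.
From July 14, 2023 through September 4, 2023 inclusive is 53 days; tolling adds 53 days: November 3, 2023 + 53 days = December 26, 2023.
From September 8, 2023 through October 2, 2023 inclusive is 25 days; tolling adds 25 days: December 26, 2023 + 25 days = January 20, 2024.
January 20, 2024 is Saturday; January 21, 2024 is Sunday; January 22, 2024 is a listed holiday. The next qualifying day is January 23, 2024.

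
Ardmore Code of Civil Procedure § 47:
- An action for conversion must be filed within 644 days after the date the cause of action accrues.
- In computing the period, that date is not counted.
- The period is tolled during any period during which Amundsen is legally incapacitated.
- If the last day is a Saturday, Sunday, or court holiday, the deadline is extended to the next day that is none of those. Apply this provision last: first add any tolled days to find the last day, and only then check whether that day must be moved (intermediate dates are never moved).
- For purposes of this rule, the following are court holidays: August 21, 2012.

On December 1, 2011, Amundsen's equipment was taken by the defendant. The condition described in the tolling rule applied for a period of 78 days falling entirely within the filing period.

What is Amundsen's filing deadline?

November 22, 2013

644 days after December 1, 2011 is September 5, 2013.
Tolling adds 78 days: September 5, 2013 + 78 days = November 22, 2013.
November 22, 2013 is a Friday and not a court holiday, so no extension applies.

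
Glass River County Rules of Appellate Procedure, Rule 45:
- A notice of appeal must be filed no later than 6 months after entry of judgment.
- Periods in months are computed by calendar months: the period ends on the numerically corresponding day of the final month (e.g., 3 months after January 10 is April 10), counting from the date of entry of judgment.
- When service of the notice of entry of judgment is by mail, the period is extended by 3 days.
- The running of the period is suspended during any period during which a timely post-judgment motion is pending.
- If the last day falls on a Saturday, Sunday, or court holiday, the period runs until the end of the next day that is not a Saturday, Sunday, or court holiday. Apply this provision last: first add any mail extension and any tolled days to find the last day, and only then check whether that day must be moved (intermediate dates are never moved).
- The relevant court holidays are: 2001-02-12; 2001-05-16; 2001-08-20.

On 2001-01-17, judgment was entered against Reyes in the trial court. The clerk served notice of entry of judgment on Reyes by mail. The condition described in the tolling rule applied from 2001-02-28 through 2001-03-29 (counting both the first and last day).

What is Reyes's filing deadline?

August 21, 2001

6 months after 2001-01-17 is July 17, 2001.
Service was by mail, adding 3 days: July 17, 2001 + 3 days = July 20, 2001.
From February 28, 2001 through March 29, 2001 inclusive is 30 days; tolling adds 30 days: July 20, 2001 + 30 days = August 19, 2001.
August 19, 2001 is Sunday; August 20, 2001 is a listed holiday. The next qualifying day is August 21, 2001.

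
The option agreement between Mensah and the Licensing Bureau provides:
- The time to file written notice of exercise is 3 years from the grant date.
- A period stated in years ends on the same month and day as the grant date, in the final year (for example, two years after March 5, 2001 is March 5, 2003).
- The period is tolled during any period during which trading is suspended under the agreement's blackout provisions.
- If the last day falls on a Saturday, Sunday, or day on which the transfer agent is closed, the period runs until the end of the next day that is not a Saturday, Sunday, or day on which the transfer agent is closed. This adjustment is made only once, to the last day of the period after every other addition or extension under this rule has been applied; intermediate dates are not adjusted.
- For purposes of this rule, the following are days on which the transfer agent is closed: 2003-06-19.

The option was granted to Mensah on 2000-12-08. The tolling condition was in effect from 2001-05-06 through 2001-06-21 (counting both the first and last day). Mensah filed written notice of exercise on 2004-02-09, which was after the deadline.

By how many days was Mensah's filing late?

3 years after 2000-12-08 is December 8, 2003.
From May 6, 2001 through June 21, 2001 inclusive is 47 days; tolling adds 47 days: December 8, 2003 + 47 days = January 24, 2004.
January 24, 2004 is Saturday; January 25, 2004 is Sunday. The next qualifying day is January 26, 2004.
The deadline is January 26, 2004; from January 26, 2004 to February 9, 2004 is 14 days.

14 days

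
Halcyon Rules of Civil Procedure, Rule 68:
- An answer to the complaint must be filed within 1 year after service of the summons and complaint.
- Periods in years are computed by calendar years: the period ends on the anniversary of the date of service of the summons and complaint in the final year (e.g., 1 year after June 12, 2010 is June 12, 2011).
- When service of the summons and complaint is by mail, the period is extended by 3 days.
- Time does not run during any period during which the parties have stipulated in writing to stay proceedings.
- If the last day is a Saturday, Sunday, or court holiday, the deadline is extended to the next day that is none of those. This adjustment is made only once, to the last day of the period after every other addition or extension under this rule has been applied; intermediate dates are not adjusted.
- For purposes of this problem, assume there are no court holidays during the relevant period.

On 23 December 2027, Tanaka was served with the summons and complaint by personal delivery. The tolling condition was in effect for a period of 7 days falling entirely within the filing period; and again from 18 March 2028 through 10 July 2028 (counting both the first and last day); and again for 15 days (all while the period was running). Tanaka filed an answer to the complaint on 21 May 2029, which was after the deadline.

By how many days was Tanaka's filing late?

1 year after 23 December 2027 is December 23, 2028.
Service was not by mail, so no mail extension applies.
Tolling adds 7 days: December 23, 2028 + 7 days = December 30, 2028.
From March 18, 2028 through July 10, 2028 inclusive is 115 days; tolling adds 115 days: December 30, 2028 + 115 days = April 24, 2029.
Tolling adds 15 days: April 24, 2029 + 15 days = May 9, 2029.
May 9, 2029 is a Wednesday and not a court holiday, so no extension applies.
The deadline is May 9, 2029; from May 9, 2029 to May 21, 2029 is 12 days.

12 days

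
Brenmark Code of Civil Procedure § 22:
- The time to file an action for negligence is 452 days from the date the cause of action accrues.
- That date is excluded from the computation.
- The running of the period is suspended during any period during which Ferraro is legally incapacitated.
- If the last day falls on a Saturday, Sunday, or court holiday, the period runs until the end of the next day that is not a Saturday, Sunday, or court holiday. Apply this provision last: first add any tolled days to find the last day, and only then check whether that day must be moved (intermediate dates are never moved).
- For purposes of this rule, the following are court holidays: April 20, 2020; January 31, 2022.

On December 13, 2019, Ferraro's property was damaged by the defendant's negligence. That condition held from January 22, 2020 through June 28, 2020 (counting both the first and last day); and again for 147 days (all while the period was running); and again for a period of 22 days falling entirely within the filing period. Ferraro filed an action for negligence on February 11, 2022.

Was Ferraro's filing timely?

452 days after December 13, 2019 is March 9, 2021.
From January 22, 2020 through June 28, 2020 inclusive is 159 days; tolling adds 159 days: March 9, 2021 + 159 days = August 15, 2021.
Tolling adds 147 days: August 15, 2021 + 147 days = January 9, 2022.
Tolling adds 22 days: January 9, 2022 + 22 days = January 31, 2022.
January 31, 2022 is a listed holiday. The next qualifying day is February 1, 2022.
The deadline is February 1, 2022; the filing on February 11, 2022 is after that date.

No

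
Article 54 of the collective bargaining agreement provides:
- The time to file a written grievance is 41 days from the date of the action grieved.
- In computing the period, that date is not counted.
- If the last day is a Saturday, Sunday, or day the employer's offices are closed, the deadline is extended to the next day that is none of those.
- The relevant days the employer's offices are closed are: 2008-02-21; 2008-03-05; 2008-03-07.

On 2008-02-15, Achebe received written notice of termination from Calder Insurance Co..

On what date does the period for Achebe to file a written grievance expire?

41 days after 2008-02-15 is March 27, 2008.
March 27, 2008 is a Thursday and not a day the employer's offices are closed, so no extension applies.

March 27, 2008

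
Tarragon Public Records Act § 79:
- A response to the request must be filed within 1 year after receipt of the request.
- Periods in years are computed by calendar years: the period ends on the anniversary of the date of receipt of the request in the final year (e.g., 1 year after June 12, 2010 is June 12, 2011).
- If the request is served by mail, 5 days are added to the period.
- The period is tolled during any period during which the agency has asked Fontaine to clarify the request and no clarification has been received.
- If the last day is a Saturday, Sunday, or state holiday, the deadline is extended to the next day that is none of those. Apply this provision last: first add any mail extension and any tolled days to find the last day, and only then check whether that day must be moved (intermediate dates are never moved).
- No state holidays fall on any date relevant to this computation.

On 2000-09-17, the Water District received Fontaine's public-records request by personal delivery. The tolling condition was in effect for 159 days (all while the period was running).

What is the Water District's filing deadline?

1 year after 2000-09-17 is September 17, 2001.
Service was not by mail, so no mail extension applies.
Tolling adds 159 days: September 17, 2001 + 159 days = February 23, 2002.
February 23, 2002 is Saturday; February 24, 2002 is Sunday. The next qualifying day is February 25, 2002.

February 25, 2002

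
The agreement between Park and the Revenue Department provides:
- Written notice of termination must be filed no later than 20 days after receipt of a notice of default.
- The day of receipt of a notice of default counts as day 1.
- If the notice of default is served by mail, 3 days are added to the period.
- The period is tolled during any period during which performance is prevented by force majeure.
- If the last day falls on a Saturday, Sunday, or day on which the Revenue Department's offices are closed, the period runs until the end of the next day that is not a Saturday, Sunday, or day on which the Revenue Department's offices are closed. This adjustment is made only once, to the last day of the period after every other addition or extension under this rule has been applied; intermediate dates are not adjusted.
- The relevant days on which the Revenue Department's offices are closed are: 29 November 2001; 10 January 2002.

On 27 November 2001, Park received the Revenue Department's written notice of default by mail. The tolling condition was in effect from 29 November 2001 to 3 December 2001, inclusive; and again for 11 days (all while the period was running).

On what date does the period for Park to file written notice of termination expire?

January 4, 2002

Counting 27 November 2001 as day 1, day 20 is December 16, 2001.
Service was by mail, adding 3 days: December 16, 2001 + 3 days = December 19, 2001.
From November 29, 2001 through December 3, 2001 inclusive is 5 days; tolling adds 5 days: December 19, 2001 + 5 days = December 24, 2001.
Tolling adds 11 days: December 24, 2001 + 11 days = January 4, 2002.
January 4, 2002 is a Friday and not a day on which the Revenue Department's offices are closed, so no extension applies.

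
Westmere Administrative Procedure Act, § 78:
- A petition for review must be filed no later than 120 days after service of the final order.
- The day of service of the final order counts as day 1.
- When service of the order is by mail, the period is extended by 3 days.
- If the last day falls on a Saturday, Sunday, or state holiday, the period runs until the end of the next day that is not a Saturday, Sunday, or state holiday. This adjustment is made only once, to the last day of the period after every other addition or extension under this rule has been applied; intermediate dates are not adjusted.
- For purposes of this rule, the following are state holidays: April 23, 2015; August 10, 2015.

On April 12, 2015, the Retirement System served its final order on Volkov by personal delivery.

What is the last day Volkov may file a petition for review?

August 11, 2015

Counting April 12, 2015 as day 1, day 120 is August 9, 2015.
Service was not by mail, so no mail extension applies.
August 9, 2015 is Sunday; August 10, 2015 is a listed holiday. The next qualifying day is August 11, 2015.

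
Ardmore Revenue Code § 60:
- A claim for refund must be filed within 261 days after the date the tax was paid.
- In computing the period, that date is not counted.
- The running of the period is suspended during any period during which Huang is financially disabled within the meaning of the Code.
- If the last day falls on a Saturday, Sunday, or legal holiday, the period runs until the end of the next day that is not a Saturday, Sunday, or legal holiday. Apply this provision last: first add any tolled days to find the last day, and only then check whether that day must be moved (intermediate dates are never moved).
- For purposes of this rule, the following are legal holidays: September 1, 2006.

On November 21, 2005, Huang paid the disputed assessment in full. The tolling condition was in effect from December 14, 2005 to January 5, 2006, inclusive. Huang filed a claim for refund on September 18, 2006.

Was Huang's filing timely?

261 days after November 21, 2005 is August 9, 2006.
From December 14, 2005 through January 5, 2006 inclusive is 23 days; tolling adds 23 days: August 9, 2006 + 23 days = September 1, 2006.
September 1, 2006 is a listed holiday; September 2, 2006 is Saturday; September 3, 2006 is Sunday. The next qualifying day is September 4, 2006.
The deadline is September 4, 2006; the filing on September 18, 2006 is after that date.

No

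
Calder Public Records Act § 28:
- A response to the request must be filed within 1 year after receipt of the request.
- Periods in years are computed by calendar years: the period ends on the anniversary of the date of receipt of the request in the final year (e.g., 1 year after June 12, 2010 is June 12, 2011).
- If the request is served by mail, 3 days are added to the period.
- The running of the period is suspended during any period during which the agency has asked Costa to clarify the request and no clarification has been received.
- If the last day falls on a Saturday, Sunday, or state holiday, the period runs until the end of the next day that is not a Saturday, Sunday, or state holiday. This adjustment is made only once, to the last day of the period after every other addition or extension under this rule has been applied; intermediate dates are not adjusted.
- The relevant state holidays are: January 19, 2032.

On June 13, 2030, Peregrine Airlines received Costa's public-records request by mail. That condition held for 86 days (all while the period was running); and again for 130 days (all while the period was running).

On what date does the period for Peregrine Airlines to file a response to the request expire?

1 year after June 13, 2030 is June 13, 2031.
Service was by mail, adding 3 days: June 13, 2031 + 3 days = June 16, 2031.
Tolling adds 86 days: June 16, 2031 + 86 days = September 10, 2031.
Tolling adds 130 days: September 10, 2031 + 130 days = January 18, 2032.
January 18, 2032 is Sunday; January 19, 2032 is a listed holiday. The next qualifying day is January 20, 2032.

January 20, 2032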